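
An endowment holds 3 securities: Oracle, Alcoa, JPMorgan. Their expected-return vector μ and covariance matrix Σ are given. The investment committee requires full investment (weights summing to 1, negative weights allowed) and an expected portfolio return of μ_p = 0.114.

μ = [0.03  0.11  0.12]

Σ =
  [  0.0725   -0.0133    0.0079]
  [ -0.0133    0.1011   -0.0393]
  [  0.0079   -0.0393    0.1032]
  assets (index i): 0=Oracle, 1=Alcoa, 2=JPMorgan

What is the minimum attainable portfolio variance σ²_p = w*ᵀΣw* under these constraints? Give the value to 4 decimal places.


p=Σ⁻¹μ = [0.5578  1.8743  1.8338]
q=Σ⁻¹𝟙 = [15.4026  17.8713  15.3165]
a=μᵀp=0.442964  b=𝟙ᵀp=4.265907  c=𝟙ᵀq=48.590454  D=ac−b²=3.325870
λ₁=(c·0.114−b)/D = (48.590454·0.114−4.265907)/3.325870 = 0.382879
λ₂=(a−b·0.114)/D = (0.442964−4.265907·0.114)/3.325870 = -0.013034
w* = 0.382879·p + -0.013034·q:
  w_0 = 0.382879·0.5578 + -0.013034·15.4026 = 0.0128  (Oracle)
  w_1 = 0.382879·1.8743 + -0.013034·17.8713 = 0.4847  (Alcoa)
  w_2 = 0.382879·1.8338 + -0.013034·15.3165 = 0.5025  (JPMorgan)
Σw_i=1.0000  μᵀw=0.1140
σ²=wᵀΣw=λ₁·μ_p+λ₂ = 0.382879·0.114 + -0.013034 = 0.030614 ≈ 0.0306

0.0306


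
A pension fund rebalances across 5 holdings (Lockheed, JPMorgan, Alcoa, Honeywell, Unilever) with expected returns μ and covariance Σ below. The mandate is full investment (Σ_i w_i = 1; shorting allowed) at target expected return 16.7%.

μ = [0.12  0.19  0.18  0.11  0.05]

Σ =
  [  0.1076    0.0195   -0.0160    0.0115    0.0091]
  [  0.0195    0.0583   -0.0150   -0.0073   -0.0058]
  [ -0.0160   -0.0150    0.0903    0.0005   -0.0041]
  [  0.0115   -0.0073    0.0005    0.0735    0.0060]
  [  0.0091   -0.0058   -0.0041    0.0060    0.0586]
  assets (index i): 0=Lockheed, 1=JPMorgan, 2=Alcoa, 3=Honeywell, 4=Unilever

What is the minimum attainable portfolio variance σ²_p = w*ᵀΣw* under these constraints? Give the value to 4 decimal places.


p=Σ⁻¹μ = [0.4961  4.1525  2.8164  1.7136  1.2088]
q=Σ⁻¹𝟙 = [4.4870  23.4440  16.5260  13.6132  18.4509]
a=μᵀp=1.604408  b=𝟙ᵀp=10.387468  c=𝟙ᵀq=76.521039  D=ac−b²=14.871470
λ₁=(c·0.167−b)/D = (76.521039·0.167−10.387468)/14.871470 = 0.160814
λ₂=(a−b·0.167)/D = (1.604408−10.387468·0.167)/14.871470 = -0.008762
w* = 0.160814·p + -0.008762·q:
  w_0 = 0.160814·0.4961 + -0.008762·4.4870 = 0.0405  (Lockheed)
  w_1 = 0.160814·4.1525 + -0.008762·23.4440 = 0.4624  (JPMorgan)
  w_2 = 0.160814·2.8164 + -0.008762·16.5260 = 0.3081  (Alcoa)
  w_3 = 0.160814·1.7136 + -0.008762·13.6132 = 0.1563  (Honeywell)
  w_4 = 0.160814·1.2088 + -0.008762·18.4509 = 0.0327  (Unilever)
Σw_i=1.0000  μᵀw=0.1670
σ²=wᵀΣw=λ₁·μ_p+λ₂ = 0.160814·0.167 + -0.008762 = 0.018094 ≈ 0.0181

0.0181


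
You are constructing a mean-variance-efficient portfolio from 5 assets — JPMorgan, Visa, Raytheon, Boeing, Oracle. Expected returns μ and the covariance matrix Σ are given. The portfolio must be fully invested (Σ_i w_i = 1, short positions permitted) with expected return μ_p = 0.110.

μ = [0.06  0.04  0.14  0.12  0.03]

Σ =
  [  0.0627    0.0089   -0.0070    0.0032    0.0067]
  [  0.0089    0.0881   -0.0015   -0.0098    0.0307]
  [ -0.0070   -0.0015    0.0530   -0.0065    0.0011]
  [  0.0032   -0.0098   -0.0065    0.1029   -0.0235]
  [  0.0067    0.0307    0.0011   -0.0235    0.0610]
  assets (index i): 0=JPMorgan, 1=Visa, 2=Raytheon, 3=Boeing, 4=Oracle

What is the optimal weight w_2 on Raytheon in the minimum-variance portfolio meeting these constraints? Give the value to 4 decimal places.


0.4875

p=Σ⁻¹μ = [1.0871  0.3014  2.9644  1.5203  0.7529]
q=Σ⁻¹𝟙 = [15.0117  5.9084  22.5207  15.1665  17.2078]
a=μᵀp=0.697325  b=𝟙ᵀp=6.626153  c=𝟙ᵀq=75.815103  D=ac−b²=8.961892
λ₁=(c·0.110−b)/D = (75.815103·0.110−6.626153)/8.961892 = 0.191199
λ₂=(a−b·0.110)/D = (0.697325−6.626153·0.110)/8.961892 = -0.003521
w* = 0.191199·p + -0.003521·q:
  w_0 = 0.191199·1.0871 + -0.003521·15.0117 = 0.1550  (JPMorgan)
  w_1 = 0.191199·0.3014 + -0.003521·5.9084 = 0.0368  (Visa)
  w_2 = 0.191199·2.9644 + -0.003521·22.5207 = 0.4875  (Raytheon)
  w_3 = 0.191199·1.5203 + -0.003521·15.1665 = 0.2373  (Boeing)
  w_4 = 0.191199·0.7529 + -0.003521·17.2078 = 0.0834  (Oracle)
Σw_i=1.0000  μᵀw=0.1100
σ²=wᵀΣw=λ₁·μ_p+λ₂ = 0.191199·0.110 + -0.003521 = 0.017511 ≈ 0.0175


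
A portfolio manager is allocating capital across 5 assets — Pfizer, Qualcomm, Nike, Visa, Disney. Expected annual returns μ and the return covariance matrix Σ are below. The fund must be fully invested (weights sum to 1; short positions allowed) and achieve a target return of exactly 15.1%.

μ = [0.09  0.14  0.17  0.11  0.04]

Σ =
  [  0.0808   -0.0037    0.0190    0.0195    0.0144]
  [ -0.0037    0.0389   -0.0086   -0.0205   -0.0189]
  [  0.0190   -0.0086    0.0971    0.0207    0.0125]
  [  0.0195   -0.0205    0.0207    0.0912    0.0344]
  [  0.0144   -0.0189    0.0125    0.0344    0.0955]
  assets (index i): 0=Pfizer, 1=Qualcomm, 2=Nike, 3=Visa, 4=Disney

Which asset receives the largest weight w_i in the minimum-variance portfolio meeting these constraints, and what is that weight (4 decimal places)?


Qualcomm (0.5967)

p=Σ⁻¹μ = [0.4495  5.1674  1.6917  1.6814  0.5466]
q=Σ⁻¹𝟙 = [7.2149  40.4172  8.3489  12.1140  11.9257]
a=μᵀp=1.258295  b=𝟙ᵀp=9.536618  c=𝟙ᵀq=80.020645  D=ac−b²=9.742507
λ₁=(c·0.151−b)/D = (80.020645·0.151−9.536618)/9.742507 = 0.261380
λ₂=(a−b·0.151)/D = (1.258295−9.536618·0.151)/9.742507 = -0.018654
w* = 0.261380·p + -0.018654·q:
  w_0 = 0.261380·0.4495 + -0.018654·7.2149 = -0.0171  (Pfizer)
  w_1 = 0.261380·5.1674 + -0.018654·40.4172 = 0.5967  (Qualcomm)
  w_2 = 0.261380·1.6917 + -0.018654·8.3489 = 0.2864  (Nike)
  w_3 = 0.261380·1.6814 + -0.018654·12.1140 = 0.2135  (Visa)
  w_4 = 0.261380·0.5466 + -0.018654·11.9257 = -0.0796  (Disney)
Σw_i=1.0000  μᵀw=0.1510
σ²=wᵀΣw=λ₁·μ_p+λ₂ = 0.261380·0.151 + -0.018654 = 0.020815 ≈ 0.0208


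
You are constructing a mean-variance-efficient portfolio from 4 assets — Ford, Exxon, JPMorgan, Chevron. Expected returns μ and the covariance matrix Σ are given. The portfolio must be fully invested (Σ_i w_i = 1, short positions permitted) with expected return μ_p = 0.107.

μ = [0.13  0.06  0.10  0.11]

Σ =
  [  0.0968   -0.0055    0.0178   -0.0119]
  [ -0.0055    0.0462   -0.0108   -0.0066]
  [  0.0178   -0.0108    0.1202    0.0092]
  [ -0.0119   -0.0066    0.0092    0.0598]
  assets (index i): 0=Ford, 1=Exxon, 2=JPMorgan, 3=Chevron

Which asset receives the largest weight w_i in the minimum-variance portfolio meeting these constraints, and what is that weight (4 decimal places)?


Chevron (0.4156)

g=Σ⁻¹μ = [1.6267  1.9576  0.5918  2.2882]
h=Σ⁻¹𝟙 = [13.2083  27.9567  7.2435  21.3220]
a=μᵀg=0.639802  b=𝟙ᵀg=6.464236  c=𝟙ᵀh=69.730370  D=ac−b²=2.827297
λ₁=(c·0.107−b)/D = (69.730370·0.107−6.464236)/2.827297 = 0.352603
λ₂=(a−b·0.107)/D = (0.639802−6.464236·0.107)/2.827297 = -0.018347
w* = 0.352603·g + -0.018347·h:
  w_0 = 0.352603·1.6267 + -0.018347·13.2083 = 0.3312  (Ford)
  w_1 = 0.352603·1.9576 + -0.018347·27.9567 = 0.1773  (Exxon)
  w_2 = 0.352603·0.5918 + -0.018347·7.2435 = 0.0758  (JPMorgan)
  w_3 = 0.352603·2.2882 + -0.018347·21.3220 = 0.4156  (Chevron)
Σw_i=1.0000  μᵀw=0.1070
σ²=wᵀΣw=λ₁·μ_p+λ₂ = 0.352603·0.107 + -0.018347 = 0.019382 ≈ 0.0194


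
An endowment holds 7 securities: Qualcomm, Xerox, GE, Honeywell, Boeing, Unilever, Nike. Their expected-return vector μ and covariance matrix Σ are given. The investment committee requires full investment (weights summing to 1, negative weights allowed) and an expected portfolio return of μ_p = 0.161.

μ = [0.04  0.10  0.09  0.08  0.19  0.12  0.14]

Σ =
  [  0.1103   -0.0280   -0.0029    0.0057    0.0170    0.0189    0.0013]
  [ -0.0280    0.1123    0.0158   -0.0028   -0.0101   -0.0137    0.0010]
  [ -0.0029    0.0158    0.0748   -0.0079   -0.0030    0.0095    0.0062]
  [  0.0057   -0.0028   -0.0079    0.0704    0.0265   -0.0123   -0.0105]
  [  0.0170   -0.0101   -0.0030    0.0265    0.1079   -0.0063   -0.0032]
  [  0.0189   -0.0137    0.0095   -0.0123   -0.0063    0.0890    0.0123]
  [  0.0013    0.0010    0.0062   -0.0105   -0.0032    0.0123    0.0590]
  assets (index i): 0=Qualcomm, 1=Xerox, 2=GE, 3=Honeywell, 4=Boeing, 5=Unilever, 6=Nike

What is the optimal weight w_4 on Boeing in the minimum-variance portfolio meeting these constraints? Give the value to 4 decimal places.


p=Σ⁻¹μ = [0.0766  1.1328  0.7964  1.1968  1.7322  1.3937  2.2847]
q=Σ⁻¹𝟙 = [8.4411  11.6579  10.5683  17.1660  6.2206  10.6239  16.6325]
a=μᵀp=1.099985  b=𝟙ᵀp=8.613207  c=𝟙ᵀq=81.310416  D=ac−b²=15.252872
λ₁=(c·0.161−b)/D = (81.310416·0.161−8.613207)/15.252872 = 0.293569
λ₂=(a−b·0.161)/D = (1.099985−8.613207·0.161)/15.252872 = -0.018799
w* = 0.293569·p + -0.018799·q:
  w_0 = 0.293569·0.0766 + -0.018799·8.4411 = -0.1362  (Qualcomm)
  w_1 = 0.293569·1.1328 + -0.018799·11.6579 = 0.1134  (Xerox)
  w_2 = 0.293569·0.7964 + -0.018799·10.5683 = 0.0351  (GE)
  w_3 = 0.293569·1.1968 + -0.018799·17.1660 = 0.0286  (Honeywell)
  w_4 = 0.293569·1.7322 + -0.018799·6.2206 = 0.3916  (Boeing)
  w_5 = 0.293569·1.3937 + -0.018799·10.6239 = 0.2094  (Unilever)
  w_6 = 0.293569·2.2847 + -0.018799·16.6325 = 0.3580  (Nike)
Σw_i=1.0000  μᵀw=0.1610
σ²=wᵀΣw=λ₁·μ_p+λ₂ = 0.293569·0.161 + -0.018799 = 0.028465 ≈ 0.0285

0.3916


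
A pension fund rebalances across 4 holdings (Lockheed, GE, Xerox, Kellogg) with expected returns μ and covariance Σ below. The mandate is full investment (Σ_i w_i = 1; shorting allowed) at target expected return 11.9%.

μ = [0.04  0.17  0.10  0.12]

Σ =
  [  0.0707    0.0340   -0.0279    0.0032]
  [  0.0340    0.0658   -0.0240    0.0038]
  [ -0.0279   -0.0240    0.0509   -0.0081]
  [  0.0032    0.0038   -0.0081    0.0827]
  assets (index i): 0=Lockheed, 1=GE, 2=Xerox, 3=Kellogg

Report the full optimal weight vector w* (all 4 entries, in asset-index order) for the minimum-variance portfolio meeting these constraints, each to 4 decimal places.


p=Σ⁻¹μ = [0.2909  3.8749  4.2177  1.6748]
q=Σ⁻¹𝟙 = [21.1482  18.9224  42.4783  14.5646]
a=μᵀp=1.293119  b=𝟙ᵀp=10.058326  c=𝟙ᵀq=97.113530  D=ac−b²=24.409412
λ₁=(c·0.119−b)/D = (97.113530·0.119−10.058326)/24.409412 = 0.061377
λ₂=(a−b·0.119)/D = (1.293119−10.058326·0.119)/24.409412 = 0.003940
w* = 0.061377·p + 0.003940·q:
  w_0 = 0.061377·0.2909 + 0.003940·21.1482 = 0.1012  (Lockheed)
  w_1 = 0.061377·3.8749 + 0.003940·18.9224 = 0.3124  (GE)
  w_2 = 0.061377·4.2177 + 0.003940·42.4783 = 0.4262  (Xerox)
  w_3 = 0.061377·1.6748 + 0.003940·14.5646 = 0.1602  (Kellogg)
Σw_i=1.0000  μᵀw=0.1190
σ²=wᵀΣw=λ₁·μ_p+λ₂ = 0.061377·0.119 + 0.003940 = 0.011244 ≈ 0.0112

0.1012  0.3124  0.4262  0.1602


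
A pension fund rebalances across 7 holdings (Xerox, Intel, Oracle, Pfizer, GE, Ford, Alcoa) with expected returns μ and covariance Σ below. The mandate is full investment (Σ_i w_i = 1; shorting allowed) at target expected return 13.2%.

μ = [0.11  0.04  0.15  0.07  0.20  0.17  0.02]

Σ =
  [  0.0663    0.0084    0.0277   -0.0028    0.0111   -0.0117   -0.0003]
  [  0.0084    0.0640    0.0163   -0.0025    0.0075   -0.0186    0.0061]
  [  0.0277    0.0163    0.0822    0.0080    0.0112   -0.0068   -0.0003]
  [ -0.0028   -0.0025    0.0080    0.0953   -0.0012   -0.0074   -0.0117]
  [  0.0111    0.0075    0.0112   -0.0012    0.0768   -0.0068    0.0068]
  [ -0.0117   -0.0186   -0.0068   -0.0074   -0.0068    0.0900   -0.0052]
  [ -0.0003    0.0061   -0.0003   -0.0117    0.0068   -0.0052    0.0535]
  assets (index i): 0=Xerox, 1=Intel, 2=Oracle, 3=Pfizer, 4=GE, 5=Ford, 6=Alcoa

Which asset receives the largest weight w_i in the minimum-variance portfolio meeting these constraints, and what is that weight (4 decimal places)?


Ford (0.2592)

u=Σ⁻¹μ = [1.2191  0.6441  1.0753  0.9832  2.4079  2.5517  0.4702]
v=Σ⁻¹𝟙 = [14.4615  16.2142  3.0661  15.3176  9.0217  19.7317  21.0622]
a=μᵀu=1.314750  b=𝟙ᵀu=9.351451  c=𝟙ᵀv=98.874934  D=ac−b²=42.546207
λ₁=(c·0.132−b)/D = (98.874934·0.132−9.351451)/42.546207 = 0.086965
λ₂=(a−b·0.132)/D = (1.314750−9.351451·0.132)/42.546207 = 0.001889
w* = 0.086965·u + 0.001889·v:
  w_0 = 0.086965·1.2191 + 0.001889·14.4615 = 0.1333  (Xerox)
  w_1 = 0.086965·0.6441 + 0.001889·16.2142 = 0.0866  (Intel)
  w_2 = 0.086965·1.0753 + 0.001889·3.0661 = 0.0993  (Oracle)
  w_3 = 0.086965·0.9832 + 0.001889·15.3176 = 0.1144  (Pfizer)
  w_4 = 0.086965·2.4079 + 0.001889·9.0217 = 0.2264  (GE)
  w_5 = 0.086965·2.5517 + 0.001889·19.7317 = 0.2592  (Ford)
  w_6 = 0.086965·0.4702 + 0.001889·21.0622 = 0.0807  (Alcoa)
Σw_i=1.0000  μᵀw=0.1320
σ²=wᵀΣw=λ₁·μ_p+λ₂ = 0.086965·0.132 + 0.001889 = 0.013368 ≈ 0.0134


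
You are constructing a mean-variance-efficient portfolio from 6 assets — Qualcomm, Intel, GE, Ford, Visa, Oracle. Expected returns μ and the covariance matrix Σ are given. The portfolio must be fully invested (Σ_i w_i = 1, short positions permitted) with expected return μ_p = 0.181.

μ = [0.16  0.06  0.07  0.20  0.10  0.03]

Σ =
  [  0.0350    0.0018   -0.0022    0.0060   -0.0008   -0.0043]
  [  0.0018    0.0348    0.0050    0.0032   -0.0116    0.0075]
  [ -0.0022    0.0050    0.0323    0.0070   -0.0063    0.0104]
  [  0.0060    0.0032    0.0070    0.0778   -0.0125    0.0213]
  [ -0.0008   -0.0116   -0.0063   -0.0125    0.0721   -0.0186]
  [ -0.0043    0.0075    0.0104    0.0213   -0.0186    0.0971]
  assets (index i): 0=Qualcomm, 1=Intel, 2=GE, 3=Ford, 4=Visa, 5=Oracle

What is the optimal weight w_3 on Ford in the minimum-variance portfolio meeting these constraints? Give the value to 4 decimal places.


x=Σ⁻¹μ = [4.2764  1.7437  2.1132  2.3329  2.3222  0.0704]
y=Σ⁻¹𝟙 = [29.1785  28.7324  28.6050  8.3449  25.1607  9.2968]
a=μᵀx=1.637679  b=𝟙ᵀx=12.858812  c=𝟙ᵀy=129.318324  D=ac−b²=46.432802
λ₁=(c·0.181−b)/D = (129.318324·0.181−12.858812)/46.432802 = 0.227163
λ₂=(a−b·0.181)/D = (1.637679−12.858812·0.181)/46.432802 = -0.014855
w* = 0.227163·x + -0.014855·y:
  w_0 = 0.227163·4.2764 + -0.014855·29.1785 = 0.5380  (Qualcomm)
  w_1 = 0.227163·1.7437 + -0.014855·28.7324 = -0.0307  (Intel)
  w_2 = 0.227163·2.1132 + -0.014855·28.6050 = 0.0551  (GE)
  w_3 = 0.227163·2.3329 + -0.014855·8.3449 = 0.4060  (Ford)
  w_4 = 0.227163·2.3222 + -0.014855·25.1607 = 0.1538  (Visa)
  w_5 = 0.227163·0.0704 + -0.014855·9.2968 = -0.1221  (Oracle)
Σw_i=1.0000  μᵀw=0.1810
σ²=wᵀΣw=λ₁·μ_p+λ₂ = 0.227163·0.181 + -0.014855 = 0.026261 ≈ 0.0263

0.4060


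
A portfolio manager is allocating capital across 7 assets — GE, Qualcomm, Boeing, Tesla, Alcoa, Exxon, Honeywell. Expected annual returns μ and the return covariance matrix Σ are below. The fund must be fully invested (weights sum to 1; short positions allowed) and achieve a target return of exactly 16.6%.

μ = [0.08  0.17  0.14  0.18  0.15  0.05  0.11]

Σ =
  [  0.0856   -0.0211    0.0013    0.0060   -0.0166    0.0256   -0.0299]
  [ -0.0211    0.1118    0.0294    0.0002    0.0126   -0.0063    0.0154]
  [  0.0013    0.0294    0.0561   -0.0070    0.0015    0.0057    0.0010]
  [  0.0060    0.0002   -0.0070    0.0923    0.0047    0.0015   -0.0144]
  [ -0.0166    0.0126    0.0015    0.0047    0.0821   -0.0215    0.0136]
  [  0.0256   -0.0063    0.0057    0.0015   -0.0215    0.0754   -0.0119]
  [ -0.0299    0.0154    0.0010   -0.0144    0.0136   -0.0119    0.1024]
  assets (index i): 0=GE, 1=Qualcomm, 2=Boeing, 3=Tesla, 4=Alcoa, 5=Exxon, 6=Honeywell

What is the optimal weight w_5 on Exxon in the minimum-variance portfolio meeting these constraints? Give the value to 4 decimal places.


p=Σ⁻¹μ = [1.6430  0.9000  2.1023  2.1385  1.7968  0.7353  1.5456]
q=Σ⁻¹𝟙 = [15.8877  5.2514  14.1967  12.2081  14.7170  13.5250  14.8102]
a=μᵀp=1.440016  b=𝟙ᵀp=10.861668  c=𝟙ᵀq=90.596058  D=ac−b²=12.483904
λ₁=(c·0.166−b)/D = (90.596058·0.166−10.861668)/12.483904 = 0.334613
λ₂=(a−b·0.166)/D = (1.440016−10.861668·0.166)/12.483904 = -0.029079
w* = 0.334613·p + -0.029079·q:
  w_0 = 0.334613·1.6430 + -0.029079·15.8877 = 0.0878  (GE)
  w_1 = 0.334613·0.9000 + -0.029079·5.2514 = 0.1485  (Qualcomm)
  w_2 = 0.334613·2.1023 + -0.029079·14.1967 = 0.2906  (Boeing)
  w_3 = 0.334613·2.1385 + -0.029079·12.2081 = 0.3606  (Tesla)
  w_4 = 0.334613·1.7968 + -0.029079·14.7170 = 0.1733  (Alcoa)
  w_5 = 0.334613·0.7353 + -0.029079·13.5250 = -0.1473  (Exxon)
  w_6 = 0.334613·1.5456 + -0.029079·14.8102 = 0.0865  (Honeywell)
Σw_i=1.0000  μᵀw=0.1660
σ²=wᵀΣw=λ₁·μ_p+λ₂ = 0.334613·0.166 + -0.029079 = 0.026467 ≈ 0.0265

-0.1473


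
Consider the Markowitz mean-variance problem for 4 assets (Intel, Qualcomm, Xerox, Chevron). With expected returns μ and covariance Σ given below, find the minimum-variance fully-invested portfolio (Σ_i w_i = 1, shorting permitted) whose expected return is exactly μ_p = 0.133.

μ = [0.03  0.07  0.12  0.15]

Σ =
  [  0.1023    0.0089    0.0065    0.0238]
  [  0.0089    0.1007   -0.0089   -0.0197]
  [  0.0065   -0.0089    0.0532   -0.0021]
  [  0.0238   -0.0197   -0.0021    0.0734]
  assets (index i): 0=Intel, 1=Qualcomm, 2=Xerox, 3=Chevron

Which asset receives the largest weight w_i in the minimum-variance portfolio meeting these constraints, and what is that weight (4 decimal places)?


Chevron (0.4532)

p=Σ⁻¹μ = [-0.6488  1.5272  2.6986  2.7411]
q=Σ⁻¹𝟙 = [3.0896  14.9411  21.6000  17.2502]
a=μᵀp=0.822434  b=𝟙ᵀp=6.318101  c=𝟙ᵀq=56.880969  D=ac−b²=6.862430
λ₁=(c·0.133−b)/D = (56.880969·0.133−6.318101)/6.862430 = 0.181724
λ₂=(a−b·0.133)/D = (0.822434−6.318101·0.133)/6.862430 = -0.002605
w* = 0.181724·p + -0.002605·q:
  w_0 = 0.181724·-0.6488 + -0.002605·3.0896 = -0.1259  (Intel)
  w_1 = 0.181724·1.5272 + -0.002605·14.9411 = 0.2386  (Qualcomm)
  w_2 = 0.181724·2.6986 + -0.002605·21.6000 = 0.4341  (Xerox)
  w_3 = 0.181724·2.7411 + -0.002605·17.2502 = 0.4532  (Chevron)
Σw_i=1.0000  μᵀw=0.1330
σ²=wᵀΣw=λ₁·μ_p+λ₂ = 0.181724·0.133 + -0.002605 = 0.021565 ≈ 0.0216


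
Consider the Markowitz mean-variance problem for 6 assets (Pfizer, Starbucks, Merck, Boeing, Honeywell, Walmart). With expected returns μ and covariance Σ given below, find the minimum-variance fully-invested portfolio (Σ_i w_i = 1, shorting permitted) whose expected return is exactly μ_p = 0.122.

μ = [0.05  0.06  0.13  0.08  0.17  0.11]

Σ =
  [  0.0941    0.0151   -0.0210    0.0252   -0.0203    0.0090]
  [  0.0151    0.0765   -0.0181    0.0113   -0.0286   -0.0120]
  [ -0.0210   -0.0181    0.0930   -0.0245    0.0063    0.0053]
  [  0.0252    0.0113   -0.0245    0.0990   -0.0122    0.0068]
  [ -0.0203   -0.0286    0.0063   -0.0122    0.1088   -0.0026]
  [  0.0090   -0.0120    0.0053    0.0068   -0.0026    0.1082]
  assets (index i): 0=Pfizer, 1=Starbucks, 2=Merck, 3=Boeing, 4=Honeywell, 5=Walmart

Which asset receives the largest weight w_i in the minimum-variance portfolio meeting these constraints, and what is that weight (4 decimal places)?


Honeywell (0.3304)

u=Σ⁻¹μ = [0.7599  1.9588  2.0271  1.0975  2.2501  1.0565]
v=Σ⁻¹𝟙 = [11.2353  21.6386  18.6465  10.8685  17.3423  9.5278]
a=μᵀu=1.005576  b=𝟙ᵀu=9.149847  c=𝟙ᵀv=89.258983  D=ac−b²=6.037038
λ₁=(c·0.122−b)/D = (89.258983·0.122−9.149847)/6.037038 = 0.288179
λ₂=(a−b·0.122)/D = (1.005576−9.149847·0.122)/6.037038 = -0.018338
w* = 0.288179·u + -0.018338·v:
  w_0 = 0.288179·0.7599 + -0.018338·11.2353 = 0.0130  (Pfizer)
  w_1 = 0.288179·1.9588 + -0.018338·21.6386 = 0.1677  (Starbucks)
  w_2 = 0.288179·2.0271 + -0.018338·18.6465 = 0.2422  (Merck)
  w_3 = 0.288179·1.0975 + -0.018338·10.8685 = 0.1170  (Boeing)
  w_4 = 0.288179·2.2501 + -0.018338·17.3423 = 0.3304  (Honeywell)
  w_5 = 0.288179·1.0565 + -0.018338·9.5278 = 0.1297  (Walmart)
Σw_i=1.0000  μᵀw=0.1220
σ²=wᵀΣw=λ₁·μ_p+λ₂ = 0.288179·0.122 + -0.018338 = 0.016820 ≈ 0.0168


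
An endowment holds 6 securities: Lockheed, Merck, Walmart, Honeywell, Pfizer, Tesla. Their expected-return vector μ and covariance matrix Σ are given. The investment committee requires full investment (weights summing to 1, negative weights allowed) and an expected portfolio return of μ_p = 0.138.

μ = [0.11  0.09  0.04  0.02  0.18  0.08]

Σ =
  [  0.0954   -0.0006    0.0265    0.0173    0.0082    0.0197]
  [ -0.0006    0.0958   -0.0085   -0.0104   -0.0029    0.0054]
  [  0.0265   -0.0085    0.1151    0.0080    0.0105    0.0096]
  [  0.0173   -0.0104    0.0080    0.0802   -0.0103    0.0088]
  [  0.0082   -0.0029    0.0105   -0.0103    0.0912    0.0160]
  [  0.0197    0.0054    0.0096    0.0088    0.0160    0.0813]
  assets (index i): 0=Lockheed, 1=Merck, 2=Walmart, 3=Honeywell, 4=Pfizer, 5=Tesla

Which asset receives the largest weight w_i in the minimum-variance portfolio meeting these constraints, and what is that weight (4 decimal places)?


u=Σ⁻¹μ = [0.8611  1.0319  -0.0027  0.4140  1.9265  0.2832]
v=Σ⁻¹𝟙 = [4.2381  12.4289  6.2209  13.2386  10.6739  6.1795]
a=μᵀu=0.565187  b=𝟙ᵀu=4.514054  c=𝟙ᵀv=52.979851  D=ac−b²=9.566858
λ₁=(c·0.138−b)/D = (52.979851·0.138−4.514054)/9.566858 = 0.292381
λ₂=(a−b·0.138)/D = (0.565187−4.514054·0.138)/9.566858 = -0.006037
w* = 0.292381·u + -0.006037·v:
  w_0 = 0.292381·0.8611 + -0.006037·4.2381 = 0.2262  (Lockheed)
  w_1 = 0.292381·1.0319 + -0.006037·12.4289 = 0.2267  (Merck)
  w_2 = 0.292381·-0.0027 + -0.006037·6.2209 = -0.0383  (Walmart)
  w_3 = 0.292381·0.4140 + -0.006037·13.2386 = 0.0411  (Honeywell)
  w_4 = 0.292381·1.9265 + -0.006037·10.6739 = 0.4988  (Pfizer)
  w_5 = 0.292381·0.2832 + -0.006037·6.1795 = 0.0455  (Tesla)
Σw_i=1.0000  μᵀw=0.1380
σ²=wᵀΣw=λ₁·μ_p+λ₂ = 0.292381·0.138 + -0.006037 = 0.034312 ≈ 0.0343

Pfizer (0.4988)


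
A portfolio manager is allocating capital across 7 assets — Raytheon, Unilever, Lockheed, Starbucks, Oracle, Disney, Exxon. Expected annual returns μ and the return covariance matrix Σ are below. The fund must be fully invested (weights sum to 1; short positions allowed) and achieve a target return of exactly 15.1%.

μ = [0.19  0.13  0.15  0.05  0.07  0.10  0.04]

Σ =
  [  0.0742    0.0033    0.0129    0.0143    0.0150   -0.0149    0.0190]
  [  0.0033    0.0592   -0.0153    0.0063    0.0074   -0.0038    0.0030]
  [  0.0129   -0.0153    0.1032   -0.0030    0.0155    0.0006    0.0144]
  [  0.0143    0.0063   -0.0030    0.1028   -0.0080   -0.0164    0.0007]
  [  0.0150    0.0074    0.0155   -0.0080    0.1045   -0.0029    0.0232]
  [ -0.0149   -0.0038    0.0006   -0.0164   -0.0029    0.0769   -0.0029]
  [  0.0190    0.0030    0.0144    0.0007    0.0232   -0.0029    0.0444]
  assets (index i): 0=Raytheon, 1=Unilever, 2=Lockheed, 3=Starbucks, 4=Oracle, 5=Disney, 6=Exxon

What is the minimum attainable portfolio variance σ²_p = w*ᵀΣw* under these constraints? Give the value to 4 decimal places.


0.0178

u=Σ⁻¹μ = [2.7031  2.5784  1.6001  0.3323  0.1419  1.9814  -0.8990]
v=Σ⁻¹𝟙 = [8.3974  17.5423  8.9184  10.9096  4.0943  18.4275  13.7435]
a=μᵀu=1.277543  b=𝟙ᵀu=8.438331  c=𝟙ᵀv=82.033002  D=ac−b²=33.595239
λ₁=(c·0.151−b)/D = (82.033002·0.151−8.438331)/33.595239 = 0.117536
λ₂=(a−b·0.151)/D = (1.277543−8.438331·0.151)/33.595239 = 0.000100
w* = 0.117536·u + 0.000100·v:
  w_0 = 0.117536·2.7031 + 0.000100·8.3974 = 0.3186  (Raytheon)
  w_1 = 0.117536·2.5784 + 0.000100·17.5423 = 0.3048  (Unilever)
  w_2 = 0.117536·1.6001 + 0.000100·8.9184 = 0.1890  (Lockheed)
  w_3 = 0.117536·0.3323 + 0.000100·10.9096 = 0.0401  (Starbucks)
  w_4 = 0.117536·0.1419 + 0.000100·4.0943 = 0.0171  (Oracle)
  w_5 = 0.117536·1.9814 + 0.000100·18.4275 = 0.2347  (Disney)
  w_6 = 0.117536·-0.8990 + 0.000100·13.7435 = -0.1043  (Exxon)
Σw_i=1.0000  μᵀw=0.1510
σ²=wᵀΣw=λ₁·μ_p+λ₂ = 0.117536·0.151 + 0.000100 = 0.017848 ≈ 0.0178


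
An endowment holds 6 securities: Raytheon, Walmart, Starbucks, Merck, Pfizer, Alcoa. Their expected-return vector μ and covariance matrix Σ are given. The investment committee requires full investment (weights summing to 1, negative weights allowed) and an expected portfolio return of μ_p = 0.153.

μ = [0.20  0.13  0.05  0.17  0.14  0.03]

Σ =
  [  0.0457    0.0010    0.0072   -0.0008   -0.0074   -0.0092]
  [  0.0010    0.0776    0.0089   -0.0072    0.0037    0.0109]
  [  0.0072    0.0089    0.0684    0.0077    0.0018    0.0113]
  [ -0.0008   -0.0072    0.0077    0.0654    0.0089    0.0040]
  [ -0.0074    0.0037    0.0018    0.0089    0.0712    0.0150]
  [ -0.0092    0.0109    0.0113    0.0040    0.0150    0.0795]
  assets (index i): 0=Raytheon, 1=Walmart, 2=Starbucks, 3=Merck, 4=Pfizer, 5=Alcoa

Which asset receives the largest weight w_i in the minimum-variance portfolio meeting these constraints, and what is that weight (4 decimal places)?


g=Σ⁻¹μ = [4.8182  1.7714  -0.3928  2.6117  2.0084  0.2375]
h=Σ⁻¹𝟙 = [24.7208  11.0582  7.0718  13.7294  12.0475  9.9541]
a=μᵀg=1.906596  b=𝟙ᵀg=11.054585  c=𝟙ᵀh=78.581821  D=ac−b²=27.619953
λ₁=(c·0.153−b)/D = (78.581821·0.153−11.054585)/27.619953 = 0.035063
λ₂=(a−b·0.153)/D = (1.906596−11.054585·0.153)/27.619953 = 0.007793
w* = 0.035063·g + 0.007793·h:
  w_0 = 0.035063·4.8182 + 0.007793·24.7208 = 0.3616  (Raytheon)
  w_1 = 0.035063·1.7714 + 0.007793·11.0582 = 0.1483  (Walmart)
  w_2 = 0.035063·-0.3928 + 0.007793·7.0718 = 0.0413  (Starbucks)
  w_3 = 0.035063·2.6117 + 0.007793·13.7294 = 0.1986  (Merck)
  w_4 = 0.035063·2.0084 + 0.007793·12.0475 = 0.1643  (Pfizer)
  w_5 = 0.035063·0.2375 + 0.007793·9.9541 = 0.0859  (Alcoa)
Σw_i=1.0000  μᵀw=0.1530
σ²=wᵀΣw=λ₁·μ_p+λ₂ = 0.035063·0.153 + 0.007793 = 0.013158 ≈ 0.0132

Raytheon (0.3616)


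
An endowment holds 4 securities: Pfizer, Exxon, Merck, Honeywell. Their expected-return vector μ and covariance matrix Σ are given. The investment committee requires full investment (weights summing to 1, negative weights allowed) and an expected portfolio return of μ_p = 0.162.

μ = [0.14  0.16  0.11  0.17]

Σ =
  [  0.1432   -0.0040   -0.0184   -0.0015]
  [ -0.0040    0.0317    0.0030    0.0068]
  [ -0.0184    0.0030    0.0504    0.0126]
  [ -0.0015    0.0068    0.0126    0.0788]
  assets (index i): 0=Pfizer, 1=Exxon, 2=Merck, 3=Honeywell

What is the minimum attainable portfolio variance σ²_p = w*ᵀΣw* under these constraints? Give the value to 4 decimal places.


u=Σ⁻¹μ = [1.3875  4.7178  2.0459  1.4495]
v=Σ⁻¹𝟙 = [10.4663  29.4318  20.1275  7.1314]
a=μᵀu=1.420570  b=𝟙ᵀu=9.600742  c=𝟙ᵀv=67.157068  D=ac−b²=3.227043
λ₁=(c·0.162−b)/D = (67.157068·0.162−9.600742)/3.227043 = 0.396246
λ₂=(a−b·0.162)/D = (1.420570−9.600742·0.162)/3.227043 = -0.041757
w* = 0.396246·u + -0.041757·v:
  w_0 = 0.396246·1.3875 + -0.041757·10.4663 = 0.1128  (Pfizer)
  w_1 = 0.396246·4.7178 + -0.041757·29.4318 = 0.6405  (Exxon)
  w_2 = 0.396246·2.0459 + -0.041757·20.1275 = -0.0298  (Merck)
  w_3 = 0.396246·1.4495 + -0.041757·7.1314 = 0.2766  (Honeywell)
Σw_i=1.0000  μᵀw=0.1620
σ²=wᵀΣw=λ₁·μ_p+λ₂ = 0.396246·0.162 + -0.041757 = 0.022435 ≈ 0.0224

0.0224


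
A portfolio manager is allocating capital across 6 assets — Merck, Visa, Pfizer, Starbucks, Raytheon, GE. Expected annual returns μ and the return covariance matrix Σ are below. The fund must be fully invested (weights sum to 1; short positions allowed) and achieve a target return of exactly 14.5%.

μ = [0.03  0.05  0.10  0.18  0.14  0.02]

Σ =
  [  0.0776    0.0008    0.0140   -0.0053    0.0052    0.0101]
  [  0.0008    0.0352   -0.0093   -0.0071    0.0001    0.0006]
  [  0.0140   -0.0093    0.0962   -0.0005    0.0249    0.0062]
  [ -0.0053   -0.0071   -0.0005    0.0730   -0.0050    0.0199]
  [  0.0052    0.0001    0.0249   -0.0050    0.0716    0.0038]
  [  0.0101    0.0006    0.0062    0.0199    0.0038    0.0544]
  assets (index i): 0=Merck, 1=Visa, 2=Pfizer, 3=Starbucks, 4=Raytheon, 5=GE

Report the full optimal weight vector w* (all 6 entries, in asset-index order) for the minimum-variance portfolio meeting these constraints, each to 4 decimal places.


0.0521  0.2912  0.1053  0.4612  0.2795  -0.1892

p=Σ⁻¹μ = [0.4550  2.2685  0.7825  3.1628  1.9274  -1.1227]
q=Σ⁻¹𝟙 = [10.2229  33.6289  8.9145  16.2163  10.7628  8.4136]
a=μᵀp=1.022020  b=𝟙ᵀp=7.473577  c=𝟙ᵀq=88.158989  D=ac−b²=34.245857
λ₁=(c·0.145−b)/D = (88.158989·0.145−7.473577)/34.245857 = 0.155040
λ₂=(a−b·0.145)/D = (1.022020−7.473577·0.145)/34.245857 = -0.001800
w* = 0.155040·p + -0.001800·q:
  w_0 = 0.155040·0.4550 + -0.001800·10.2229 = 0.0521  (Merck)
  w_1 = 0.155040·2.2685 + -0.001800·33.6289 = 0.2912  (Visa)
  w_2 = 0.155040·0.7825 + -0.001800·8.9145 = 0.1053  (Pfizer)
  w_3 = 0.155040·3.1628 + -0.001800·16.2163 = 0.4612  (Starbucks)
  w_4 = 0.155040·1.9274 + -0.001800·10.7628 = 0.2795  (Raytheon)
  w_5 = 0.155040·-1.1227 + -0.001800·8.4136 = -0.1892  (GE)
Σw_i=1.0000  μᵀw=0.1450
σ²=wᵀΣw=λ₁·μ_p+λ₂ = 0.155040·0.145 + -0.001800 = 0.020681 ≈ 0.0207


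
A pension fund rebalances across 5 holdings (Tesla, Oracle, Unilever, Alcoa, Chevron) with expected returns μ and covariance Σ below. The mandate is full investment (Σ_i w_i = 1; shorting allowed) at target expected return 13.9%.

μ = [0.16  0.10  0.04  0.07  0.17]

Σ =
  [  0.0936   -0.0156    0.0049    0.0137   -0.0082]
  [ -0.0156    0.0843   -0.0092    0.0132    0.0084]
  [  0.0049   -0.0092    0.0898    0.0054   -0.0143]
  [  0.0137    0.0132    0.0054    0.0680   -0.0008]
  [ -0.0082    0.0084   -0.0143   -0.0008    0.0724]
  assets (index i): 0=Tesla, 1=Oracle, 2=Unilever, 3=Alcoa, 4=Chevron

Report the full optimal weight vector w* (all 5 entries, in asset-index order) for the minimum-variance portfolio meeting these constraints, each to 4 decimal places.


u=Σ⁻¹μ = [2.0725  1.3567  0.8667  0.3103  2.6000]
v=Σ⁻¹𝟙 = [12.2058  12.5898  13.8634  8.8969  16.5704]
a=μᵀu=0.965660  b=𝟙ᵀu=7.206193  c=𝟙ᵀv=64.126282  D=ac−b²=9.994951
λ₁=(c·0.139−b)/D = (64.126282·0.139−7.206193)/9.994951 = 0.170822
λ₂=(a−b·0.139)/D = (0.965660−7.206193·0.139)/9.994951 = -0.003602
w* = 0.170822·u + -0.003602·v:
  w_0 = 0.170822·2.0725 + -0.003602·12.2058 = 0.3101  (Tesla)
  w_1 = 0.170822·1.3567 + -0.003602·12.5898 = 0.1864  (Oracle)
  w_2 = 0.170822·0.8667 + -0.003602·13.8634 = 0.0981  (Unilever)
  w_3 = 0.170822·0.3103 + -0.003602·8.8969 = 0.0210  (Alcoa)
  w_4 = 0.170822·2.6000 + -0.003602·16.5704 = 0.3845  (Chevron)
Σw_i=1.0000  μᵀw=0.1390
σ²=wᵀΣw=λ₁·μ_p+λ₂ = 0.170822·0.139 + -0.003602 = 0.020142 ≈ 0.0201

0.3101  0.1864  0.0981  0.0210  0.3845


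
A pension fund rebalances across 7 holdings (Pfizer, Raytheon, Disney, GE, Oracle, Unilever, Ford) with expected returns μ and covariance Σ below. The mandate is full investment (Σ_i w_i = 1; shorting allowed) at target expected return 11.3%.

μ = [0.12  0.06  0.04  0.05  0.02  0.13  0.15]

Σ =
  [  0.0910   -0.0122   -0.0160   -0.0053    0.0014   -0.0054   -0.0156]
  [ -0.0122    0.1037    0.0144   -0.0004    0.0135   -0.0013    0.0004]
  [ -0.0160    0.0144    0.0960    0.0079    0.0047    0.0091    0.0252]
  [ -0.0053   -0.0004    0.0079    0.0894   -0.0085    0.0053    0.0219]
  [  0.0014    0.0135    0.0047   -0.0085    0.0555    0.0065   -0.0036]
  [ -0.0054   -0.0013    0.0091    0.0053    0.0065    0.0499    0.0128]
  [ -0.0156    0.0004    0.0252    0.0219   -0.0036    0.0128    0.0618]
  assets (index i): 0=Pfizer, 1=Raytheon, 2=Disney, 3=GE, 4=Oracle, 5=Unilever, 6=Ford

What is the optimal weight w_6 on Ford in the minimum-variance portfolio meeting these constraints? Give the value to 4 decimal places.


p=Σ⁻¹μ = [1.9583  0.8618  -0.2730  -0.0608  0.0220  2.2290  2.5884]
q=Σ⁻¹𝟙 = [16.5106  8.9709  5.6042  9.2196  15.4358  14.8249  12.5672]
a=μᵀp=0.951219  b=𝟙ᵀp=7.325713  c=𝟙ᵀq=83.133235  D=ac−b²=25.411825
λ₁=(c·0.113−b)/D = (83.133235·0.113−7.325713)/25.411825 = 0.081393
λ₂=(a−b·0.113)/D = (0.951219−7.325713·0.113)/25.411825 = 0.004857
w* = 0.081393·p + 0.004857·q:
  w_0 = 0.081393·1.9583 + 0.004857·16.5106 = 0.2396  (Pfizer)
  w_1 = 0.081393·0.8618 + 0.004857·8.9709 = 0.1137  (Raytheon)
  w_2 = 0.081393·-0.2730 + 0.004857·5.6042 = 0.0050  (Disney)
  w_3 = 0.081393·-0.0608 + 0.004857·9.2196 = 0.0398  (GE)
  w_4 = 0.081393·0.0220 + 0.004857·15.4358 = 0.0768  (Oracle)
  w_5 = 0.081393·2.2290 + 0.004857·14.8249 = 0.2534  (Unilever)
  w_6 = 0.081393·2.5884 + 0.004857·12.5672 = 0.2717  (Ford)
Σw_i=1.0000  μᵀw=0.1130
σ²=wᵀΣw=λ₁·μ_p+λ₂ = 0.081393·0.113 + 0.004857 = 0.014054 ≈ 0.0141

0.2717


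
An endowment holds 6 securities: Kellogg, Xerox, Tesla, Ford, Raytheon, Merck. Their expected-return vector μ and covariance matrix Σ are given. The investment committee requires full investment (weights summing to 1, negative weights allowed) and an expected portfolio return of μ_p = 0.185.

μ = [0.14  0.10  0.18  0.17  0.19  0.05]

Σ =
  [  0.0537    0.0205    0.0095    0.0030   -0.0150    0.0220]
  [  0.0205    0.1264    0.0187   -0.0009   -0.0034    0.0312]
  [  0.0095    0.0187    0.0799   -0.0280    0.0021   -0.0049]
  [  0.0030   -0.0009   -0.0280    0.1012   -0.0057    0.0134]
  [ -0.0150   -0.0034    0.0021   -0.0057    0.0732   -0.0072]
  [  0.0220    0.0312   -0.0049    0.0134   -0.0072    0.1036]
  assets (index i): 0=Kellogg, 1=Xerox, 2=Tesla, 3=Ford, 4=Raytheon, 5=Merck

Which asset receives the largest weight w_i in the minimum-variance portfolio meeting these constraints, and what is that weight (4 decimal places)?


Raytheon (0.3248)

g=Σ⁻¹μ = [2.9476  0.0556  2.6842  2.5395  3.3100  -0.1315]
h=Σ⁻¹𝟙 = [17.3525  2.1700  14.6118  13.7416  18.5111  5.5143]
a=μᵀg=1.955419  b=𝟙ᵀg=11.405363  c=𝟙ᵀh=71.901271  D=ac−b²=10.514798
λ₁=(c·0.185−b)/D = (71.901271·0.185−11.405363)/10.514798 = 0.180353
λ₂=(a−b·0.185)/D = (1.955419−11.405363·0.185)/10.514798 = -0.014701
w* = 0.180353·g + -0.014701·h:
  w_0 = 0.180353·2.9476 + -0.014701·17.3525 = 0.2765  (Kellogg)
  w_1 = 0.180353·0.0556 + -0.014701·2.1700 = -0.0219  (Xerox)
  w_2 = 0.180353·2.6842 + -0.014701·14.6118 = 0.2693  (Tesla)
  w_3 = 0.180353·2.5395 + -0.014701·13.7416 = 0.2560  (Ford)
  w_4 = 0.180353·3.3100 + -0.014701·18.5111 = 0.3248  (Raytheon)
  w_5 = 0.180353·-0.1315 + -0.014701·5.5143 = -0.1048  (Merck)
Σw_i=1.0000  μᵀw=0.1850
σ²=wᵀΣw=λ₁·μ_p+λ₂ = 0.180353·0.185 + -0.014701 = 0.018665 ≈ 0.0187


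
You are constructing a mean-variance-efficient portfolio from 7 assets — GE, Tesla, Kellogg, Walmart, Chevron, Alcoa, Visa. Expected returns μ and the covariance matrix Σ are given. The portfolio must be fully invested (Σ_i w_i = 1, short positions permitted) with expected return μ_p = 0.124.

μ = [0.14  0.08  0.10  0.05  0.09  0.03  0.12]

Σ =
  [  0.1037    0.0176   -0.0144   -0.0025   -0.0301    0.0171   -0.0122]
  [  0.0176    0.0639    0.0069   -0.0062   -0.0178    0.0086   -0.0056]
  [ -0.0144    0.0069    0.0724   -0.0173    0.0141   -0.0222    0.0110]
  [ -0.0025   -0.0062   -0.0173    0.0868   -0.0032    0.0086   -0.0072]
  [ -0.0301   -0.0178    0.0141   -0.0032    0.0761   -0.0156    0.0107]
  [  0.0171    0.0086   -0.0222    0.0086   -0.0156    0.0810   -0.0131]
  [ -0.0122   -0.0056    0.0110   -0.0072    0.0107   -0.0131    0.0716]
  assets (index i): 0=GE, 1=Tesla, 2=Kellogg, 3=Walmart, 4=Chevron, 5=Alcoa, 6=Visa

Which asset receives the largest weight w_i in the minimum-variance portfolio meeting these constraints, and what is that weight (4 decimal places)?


g=Σ⁻¹μ = [2.0338  1.2400  1.5267  1.1760  1.9422  0.7770  1.8551]
h=Σ⁻¹𝟙 = [15.1381  16.3402  17.9520  17.1646  21.5520  17.3724  16.7497]
a=μᵀg=1.016123  b=𝟙ᵀg=10.550798  c=𝟙ᵀh=122.268993  D=ac−b²=12.921019
λ₁=(c·0.124−b)/D = (122.268993·0.124−10.550798)/12.921019 = 0.356826
λ₂=(a−b·0.124)/D = (1.016123−10.550798·0.124)/12.921019 = -0.022612
w* = 0.356826·g + -0.022612·h:
  w_0 = 0.356826·2.0338 + -0.022612·15.1381 = 0.3834  (GE)
  w_1 = 0.356826·1.2400 + -0.022612·16.3402 = 0.0730  (Tesla)
  w_2 = 0.356826·1.5267 + -0.022612·17.9520 = 0.1388  (Kellogg)
  w_3 = 0.356826·1.1760 + -0.022612·17.1646 = 0.0315  (Walmart)
  w_4 = 0.356826·1.9422 + -0.022612·21.5520 = 0.2057  (Chevron)
  w_5 = 0.356826·0.7770 + -0.022612·17.3724 = -0.1156  (Alcoa)
  w_6 = 0.356826·1.8551 + -0.022612·16.7497 = 0.2832  (Visa)
Σw_i=1.0000  μᵀw=0.1240
σ²=wᵀΣw=λ₁·μ_p+λ₂ = 0.356826·0.124 + -0.022612 = 0.021634 ≈ 0.0216

GE (0.3834)


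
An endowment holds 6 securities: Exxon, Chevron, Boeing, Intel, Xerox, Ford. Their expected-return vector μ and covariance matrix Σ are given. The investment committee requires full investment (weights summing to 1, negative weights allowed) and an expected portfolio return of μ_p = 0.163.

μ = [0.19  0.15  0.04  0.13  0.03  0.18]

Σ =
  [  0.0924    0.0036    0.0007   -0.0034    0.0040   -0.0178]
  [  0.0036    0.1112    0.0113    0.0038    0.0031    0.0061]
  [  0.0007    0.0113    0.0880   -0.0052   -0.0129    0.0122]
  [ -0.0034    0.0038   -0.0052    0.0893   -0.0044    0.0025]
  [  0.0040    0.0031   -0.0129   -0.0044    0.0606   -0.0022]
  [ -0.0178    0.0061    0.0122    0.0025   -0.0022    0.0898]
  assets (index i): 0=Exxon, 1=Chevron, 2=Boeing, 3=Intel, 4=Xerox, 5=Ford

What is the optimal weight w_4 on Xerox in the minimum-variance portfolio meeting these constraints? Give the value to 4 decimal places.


0.0441

g=Σ⁻¹μ = [2.5057  1.0600  0.1278  1.4712  0.4960  2.3830]
h=Σ⁻¹𝟙 = [12.3741  5.7042  12.5226  12.7868  19.4090  11.6194]
a=μᵀg=1.275272  b=𝟙ᵀg=8.043658  c=𝟙ᵀh=74.416168  D=ac−b²=30.200397
λ₁=(c·0.163−b)/D = (74.416168·0.163−8.043658)/30.200397 = 0.135302
λ₂=(a−b·0.163)/D = (1.275272−8.043658·0.163)/30.200397 = -0.001187
w* = 0.135302·g + -0.001187·h:
  w_0 = 0.135302·2.5057 + -0.001187·12.3741 = 0.3243  (Exxon)
  w_1 = 0.135302·1.0600 + -0.001187·5.7042 = 0.1366  (Chevron)
  w_2 = 0.135302·0.1278 + -0.001187·12.5226 = 0.0024  (Boeing)
  w_3 = 0.135302·1.4712 + -0.001187·12.7868 = 0.1839  (Intel)
  w_4 = 0.135302·0.4960 + -0.001187·19.4090 = 0.0441  (Xerox)
  w_5 = 0.135302·2.3830 + -0.001187·11.6194 = 0.3086  (Ford)
Σw_i=1.0000  μᵀw=0.1630
σ²=wᵀΣw=λ₁·μ_p+λ₂ = 0.135302·0.163 + -0.001187 = 0.020867 ≈ 0.0209


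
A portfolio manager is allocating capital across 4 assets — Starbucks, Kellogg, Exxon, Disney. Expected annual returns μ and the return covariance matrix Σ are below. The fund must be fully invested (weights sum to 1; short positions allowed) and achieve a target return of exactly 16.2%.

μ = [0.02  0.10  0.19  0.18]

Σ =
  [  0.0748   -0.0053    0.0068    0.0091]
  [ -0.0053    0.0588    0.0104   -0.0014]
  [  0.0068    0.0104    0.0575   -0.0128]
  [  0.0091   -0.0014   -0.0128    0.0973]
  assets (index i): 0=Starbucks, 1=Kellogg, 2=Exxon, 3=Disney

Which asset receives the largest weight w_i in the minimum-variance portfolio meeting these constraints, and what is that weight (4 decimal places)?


Exxon (0.4564)

u=Σ⁻¹μ = [-0.2784  1.0830  3.6699  2.3744]
v=Σ⁻¹𝟙 = [11.6401  15.5419  15.7605  11.4858]
a=μᵀu=1.227406  b=𝟙ᵀu=6.848934  c=𝟙ᵀv=54.428315  D=ac−b²=19.897718
λ₁=(c·0.162−b)/D = (54.428315·0.162−6.848934)/19.897718 = 0.098929
λ₂=(a−b·0.162)/D = (1.227406−6.848934·0.162)/19.897718 = 0.005924
w* = 0.098929·u + 0.005924·v:
  w_0 = 0.098929·-0.2784 + 0.005924·11.6401 = 0.0414  (Starbucks)
  w_1 = 0.098929·1.0830 + 0.005924·15.5419 = 0.1992  (Kellogg)
  w_2 = 0.098929·3.6699 + 0.005924·15.7605 = 0.4564  (Exxon)
  w_3 = 0.098929·2.3744 + 0.005924·11.4858 = 0.3029  (Disney)
Σw_i=1.0000  μᵀw=0.1620
σ²=wᵀΣw=λ₁·μ_p+λ₂ = 0.098929·0.162 + 0.005924 = 0.021951 ≈ 0.0220
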